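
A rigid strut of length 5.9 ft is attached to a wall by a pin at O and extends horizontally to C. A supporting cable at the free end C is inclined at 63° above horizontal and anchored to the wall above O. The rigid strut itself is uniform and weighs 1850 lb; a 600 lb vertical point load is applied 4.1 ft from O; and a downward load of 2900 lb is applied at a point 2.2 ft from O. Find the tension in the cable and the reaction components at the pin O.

T = 2720 lb, O_x = 1235 lb, O_y = 2927 lb

ΣM about O: T·sin63°·5.9 − 1850·2.95 − 600·4.1 − 2900·2.2 = 0 → T = 14297.5/(5.9·0.891007) = 2719.74 ≈ 2720 lb.
ΣF_x = 0: O_x − T·cos63° = 0 → O_x = 2719.74 × 0.45399 = 1235 lb.
ΣF_y = 0: O_y + T·sin63° − 1850 − 600 − 2900 = 0 → O_y = 5350 − 2719.74 × 0.891007 = 2927 lb.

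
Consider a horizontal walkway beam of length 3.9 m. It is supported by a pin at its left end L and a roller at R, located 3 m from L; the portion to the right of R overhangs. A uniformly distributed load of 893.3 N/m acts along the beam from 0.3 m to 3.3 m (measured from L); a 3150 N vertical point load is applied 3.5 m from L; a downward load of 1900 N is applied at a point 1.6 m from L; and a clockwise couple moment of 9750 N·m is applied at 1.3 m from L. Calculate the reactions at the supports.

Resultant of the distributed load: 893.3 × 3 = 2679.9 N at 1.8 m from L.
ΣM about L: R_y·3 − (893.3·3)·1.8 − 3150·3.5 − 1900·1.6 − 9750 = 0 → R_y = 28638.82/3 = 9546.27 ≈ 9546 N.
ΣF_y = 0: L_y + 9546.27 − 893.3·3 − 3150 − 1900 = 0 → L_y = -1816 N.
ΣF_x = 0: no horizontal applied forces, so L_x = 0.

L_x = 0, L_y = -1816 N, R_y = 9546 N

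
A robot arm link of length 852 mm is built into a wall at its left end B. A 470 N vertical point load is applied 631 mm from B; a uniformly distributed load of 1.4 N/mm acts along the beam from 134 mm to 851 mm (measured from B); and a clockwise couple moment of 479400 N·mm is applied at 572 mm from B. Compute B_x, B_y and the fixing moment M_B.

B_x = 0, B_y = 1474 N, M_B = 1270000 N·mm

Resultant of the distributed load: 1.4 × 717 = 1003.8 N at 492.5 mm from B.
ΣF_x = 0: B_x = 0.
ΣF_y = 0: B_y − 470 − 1.4·717 = 0 → B_y = 1474 N.
ΣM about B: M_B − 470·631 − (1.4·717)·492.5 − 479400 = 0 → M_B = 1270000 N·mm.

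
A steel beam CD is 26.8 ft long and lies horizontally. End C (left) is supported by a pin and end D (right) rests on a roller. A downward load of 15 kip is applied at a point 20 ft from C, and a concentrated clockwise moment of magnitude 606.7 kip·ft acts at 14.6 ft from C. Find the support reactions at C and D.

Taking moments about C: D_y·26.8 − 15·20 − 606.7 = 0 → D_y = 906.7/26.8 = 33.8321 ≈ 33.83 kip.
ΣF_y = 0: C_y + 33.8321 − 15 = 0 → C_y = -18.83 kip.
ΣF_x = 0: no horizontal applied forces, so C_x = 0.

C_x = 0, C_y = -18.83 kip, D_y = 33.83 kip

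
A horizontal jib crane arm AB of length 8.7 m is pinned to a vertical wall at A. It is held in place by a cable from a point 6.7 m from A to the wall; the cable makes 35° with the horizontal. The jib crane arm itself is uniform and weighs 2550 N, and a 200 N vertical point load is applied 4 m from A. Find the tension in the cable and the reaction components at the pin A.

ΣM about A: T·sin35°·6.7 − 2550·4.35 − 200·4 = 0 → T = 11892.5/(6.7·0.573576) = 3094.62 ≈ 3095 N.
ΣF_x = 0: A_x − T·cos35° = 0 → A_x = 3094.62 × 0.819152 = 2535 N.
ΣF_y = 0: A_y + T·sin35° − 2550 − 200 = 0 → A_y = 2750 − 3094.62 × 0.573576 = 975.0 N.

T = 3095 N, A_x = 2535 N, A_y = 975.0 N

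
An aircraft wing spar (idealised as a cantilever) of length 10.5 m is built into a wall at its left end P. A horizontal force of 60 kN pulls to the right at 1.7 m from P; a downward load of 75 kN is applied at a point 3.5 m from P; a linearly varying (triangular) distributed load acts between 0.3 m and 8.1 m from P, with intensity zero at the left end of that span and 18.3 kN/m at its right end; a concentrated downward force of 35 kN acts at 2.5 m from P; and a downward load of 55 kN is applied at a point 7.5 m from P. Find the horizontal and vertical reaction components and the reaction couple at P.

Resultant of the triangular load: ½ × 18.3 × 7.8 = 71.37 kN, acting at 5.5 m from P (one-third of the span from the peak).
ΣF_x = 0: P_x + 60 = 0 → P_x = -60.00 kN.
ΣF_y = 0: P_y − 75 − ½·18.3·7.8 − 35 − 55 = 0 → P_y = 236.4 kN.
ΣM about P: M_P − 75·3.5 − (½·18.3·7.8)·5.5 − 35·2.5 − 55·7.5 = 0 → M_P = 1155 kN·m.

P_x = -60.00 kN, P_y = 236.4 kN, M_P = 1155 kN·m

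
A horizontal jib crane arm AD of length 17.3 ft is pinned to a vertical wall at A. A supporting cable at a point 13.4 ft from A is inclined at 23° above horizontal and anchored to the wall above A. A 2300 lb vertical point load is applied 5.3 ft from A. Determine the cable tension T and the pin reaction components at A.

ΣM about A: T·sin23°·13.4 − 2300·5.3 = 0 → T = 12190/(13.4·0.390731) = 2328.2 ≈ 2328 lb.
ΣF_x = 0: A_x − T·cos23° = 0 → A_x = 2328.2 × 0.920505 = 2143 lb.
ΣF_y = 0: A_y + T·sin23° − 2300 = 0 → A_y = 2300 − 2328.2 × 0.390731 = 1390 lb.

T = 2328 lb, A_x = 2143 lb, A_y = 1390 lb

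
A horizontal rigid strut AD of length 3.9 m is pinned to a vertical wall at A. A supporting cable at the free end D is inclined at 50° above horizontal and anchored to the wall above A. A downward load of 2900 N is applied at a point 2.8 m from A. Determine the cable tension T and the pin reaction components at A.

T = 2718 N, A_x = 1747 N, A_y = 817.9 N

ΣM about A: T·sin50°·3.9 − 2900·2.8 = 0 → T = 8120/(3.9·0.766044) = 2717.93 ≈ 2718 N.
ΣF_x = 0: A_x − T·cos50° = 0 → A_x = 2717.93 × 0.642788 = 1747 N.
ΣF_y = 0: A_y + T·sin50° − 2900 = 0 → A_y = 2900 − 2717.93 × 0.766044 = 817.9 N.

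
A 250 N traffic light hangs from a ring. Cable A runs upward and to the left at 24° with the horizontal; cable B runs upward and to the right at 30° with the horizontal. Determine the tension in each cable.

ΣF_x = 0: −T_A·cos24° + T_B·cos30° = 0 → T_B = 1.05487·T_A.
ΣF_y = 0: T_A·sin24° + T_B·sin30° = 250.
Substitute: T_A·(0.406737 + 1.05487·0.5) = 250 → T_A = 267.617 ≈ 267.6 N.
Then T_B = 1.05487 × 267.617 = 282.3 N.

T_A = 267.6 N, T_B = 282.3 N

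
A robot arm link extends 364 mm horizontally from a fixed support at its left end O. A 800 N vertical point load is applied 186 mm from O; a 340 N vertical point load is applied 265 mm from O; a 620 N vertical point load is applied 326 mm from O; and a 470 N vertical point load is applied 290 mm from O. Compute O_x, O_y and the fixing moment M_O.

ΣF_x = 0: O_x = 0.
ΣF_y = 0: O_y − 800 − 340 − 620 − 470 = 0 → O_y = 2230 N.
ΣM about O: M_O − 800·186 − 340·265 − 620·326 − 470·290 = 0 → M_O = 577300 N·mm.

O_x = 0, O_y = 2230 N, M_O = 577300 N·mm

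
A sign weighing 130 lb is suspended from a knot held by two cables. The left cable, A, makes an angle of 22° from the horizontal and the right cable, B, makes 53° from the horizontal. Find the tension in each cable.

T_A = 81.00 lb, T_B = 124.8 lb

ΣF_x = 0: −T_A·cos22° + T_B·cos53° = 0 → T_B = 1.54065·T_A.
ΣF_y = 0: T_A·sin22° + T_B·sin53° = 130.
Substitute: T_A·(0.374607 + 1.54065·0.798636) = 130 → T_A = 80.9956 ≈ 81.00 lb.
Then T_B = 1.54065 × 80.9956 = 124.8 lb.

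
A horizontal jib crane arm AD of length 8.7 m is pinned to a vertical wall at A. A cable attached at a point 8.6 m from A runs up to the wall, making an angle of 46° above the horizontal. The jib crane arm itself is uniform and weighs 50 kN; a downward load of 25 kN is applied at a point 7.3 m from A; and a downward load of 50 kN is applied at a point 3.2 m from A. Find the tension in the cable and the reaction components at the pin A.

T = 90.52 kN, A_x = 62.88 kN, A_y = 59.88 kN

ΣM about A: T·sin46°·8.6 − 50·4.35 − 25·7.3 − 50·3.2 = 0 → T = 560/(8.6·0.71934) = 90.5223 ≈ 90.52 kN.
ΣF_x = 0: A_x − T·cos46° = 0 → A_x = 90.5223 × 0.694658 = 62.88 kN.
ΣF_y = 0: A_y + T·sin46° − 50 − 25 − 50 = 0 → A_y = 125 − 90.5223 × 0.71934 = 59.88 kN.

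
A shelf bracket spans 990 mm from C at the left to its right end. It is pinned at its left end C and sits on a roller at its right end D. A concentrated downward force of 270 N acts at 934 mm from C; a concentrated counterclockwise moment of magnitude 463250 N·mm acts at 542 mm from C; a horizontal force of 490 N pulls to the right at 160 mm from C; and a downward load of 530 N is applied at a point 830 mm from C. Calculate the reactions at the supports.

ΣM about C: D_y·990 − 270·934 + 463250 − 530·830 = 0 → D_y = 228830/990 = 231.141 ≈ 231.1 N.
ΣF_y = 0: C_y + 231.141 − 270 − 530 = 0 → C_y = 568.9 N.
ΣF_x = 0: C_x + 490 = 0 → C_x = -490.0 N.

C_x = -490.0 N, C_y = 568.9 N, D_y = 231.1 N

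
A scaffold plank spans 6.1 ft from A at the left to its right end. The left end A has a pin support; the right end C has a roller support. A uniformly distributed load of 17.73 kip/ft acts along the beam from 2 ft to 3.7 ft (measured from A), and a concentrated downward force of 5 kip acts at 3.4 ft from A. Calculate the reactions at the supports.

Resultant of the distributed load: 17.73 × 1.7 = 30.141 kip at 2.85 ft from A.
Moments about A: C_y·6.1 − (17.73·1.7)·2.85 − 5·3.4 = 0 → C_y = 102.90185/6.1 = 16.8692 ≈ 16.87 kip.
ΣF_y = 0: A_y + 16.8692 − 17.73·1.7 − 5 = 0 → A_y = 18.27 kip.
ΣF_x = 0: no horizontal applied forces, so A_x = 0.

A_x = 0, A_y = 18.27 kip, C_y = 16.87 kip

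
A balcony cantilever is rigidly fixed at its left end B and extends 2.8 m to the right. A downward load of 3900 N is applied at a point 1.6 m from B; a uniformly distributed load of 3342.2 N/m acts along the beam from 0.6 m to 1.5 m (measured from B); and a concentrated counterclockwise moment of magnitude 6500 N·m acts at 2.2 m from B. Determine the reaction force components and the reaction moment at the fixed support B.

Resultant of the distributed load: 3342.2 × 0.9 = 3007.98 N at 1.05 m from B.
ΣF_x = 0: B_x = 0.
ΣF_y = 0: B_y − 3900 − 3342.2·0.9 = 0 → B_y = 6908 N.
ΣM about B: M_B − 3900·1.6 − (3342.2·0.9)·1.05 + 6500 = 0 → M_B = 2898 N·m.

B_x = 0, B_y = 6908 N, M_B = 2898 N·m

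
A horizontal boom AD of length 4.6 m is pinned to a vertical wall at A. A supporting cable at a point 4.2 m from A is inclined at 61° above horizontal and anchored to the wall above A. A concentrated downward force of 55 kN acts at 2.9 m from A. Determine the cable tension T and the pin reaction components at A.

ΣM about A: T·sin61°·4.2 − 55·2.9 = 0 → T = 159.5/(4.2·0.87462) = 43.4202 ≈ 43.42 kN.
ΣF_x = 0: A_x − T·cos61° = 0 → A_x = 43.4202 × 0.48481 = 21.05 kN.
ΣF_y = 0: A_y + T·sin61° − 55 = 0 → A_y = 55 − 43.4202 × 0.87462 = 17.02 kN.

T = 43.42 kN, A_x = 21.05 kN, A_y = 17.02 kN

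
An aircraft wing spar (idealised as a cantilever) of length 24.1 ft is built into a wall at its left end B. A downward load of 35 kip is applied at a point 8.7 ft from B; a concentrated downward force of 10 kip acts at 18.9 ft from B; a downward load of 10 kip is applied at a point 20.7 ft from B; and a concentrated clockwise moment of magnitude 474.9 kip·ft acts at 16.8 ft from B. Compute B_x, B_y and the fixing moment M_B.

B_x = 0, B_y = 55.00 kip, M_B = 1175 kip·ft

ΣF_x = 0: B_x = 0.
ΣF_y = 0: B_y − 35 − 10 − 10 = 0 → B_y = 55.00 kip.
ΣM about B: M_B − 35·8.7 − 10·18.9 − 10·20.7 − 474.9 = 0 → M_B = 1175 kip·ft.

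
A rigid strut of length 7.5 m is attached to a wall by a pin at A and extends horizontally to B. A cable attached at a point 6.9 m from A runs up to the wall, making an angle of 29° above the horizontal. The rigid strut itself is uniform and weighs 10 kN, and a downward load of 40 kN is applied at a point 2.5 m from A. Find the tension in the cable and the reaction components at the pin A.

T = 41.10 kN, A_x = 35.95 kN, A_y = 30.07 kN

ΣM about A: T·sin29°·6.9 − 10·3.75 − 40·2.5 = 0 → T = 137.5/(6.9·0.48481) = 41.1038 ≈ 41.10 kN.
ΣF_x = 0: A_x − T·cos29° = 0 → A_x = 41.1038 × 0.87462 = 35.95 kN.
ΣF_y = 0: A_y + T·sin29° − 10 − 40 = 0 → A_y = 50 − 41.1038 × 0.48481 = 30.07 kN.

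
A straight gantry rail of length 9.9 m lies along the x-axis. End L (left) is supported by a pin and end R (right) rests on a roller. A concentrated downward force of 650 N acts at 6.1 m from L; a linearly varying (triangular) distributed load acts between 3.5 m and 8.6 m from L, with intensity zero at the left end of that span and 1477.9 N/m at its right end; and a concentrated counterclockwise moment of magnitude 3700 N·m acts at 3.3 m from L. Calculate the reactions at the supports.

L_x = 0, L_y = 1765 N, R_y = 2653 N

Resultant of the triangular load: ½ × 1477.9 × 5.1 = 3768.645 N, acting at 6.9 m from L (one-third of the span from the peak).
Taking moments about L: R_y·9.9 − 650·6.1 − (½·1477.9·5.1)·6.9 + 3700 = 0 → R_y = 26268.6505/9.9 = 2653.4 ≈ 2653 N.
ΣF_y = 0: L_y + 2653.4 − 650 − ½·1477.9·5.1 = 0 → L_y = 1765 N.
ΣF_x = 0: no horizontal applied forces, so L_x = 0.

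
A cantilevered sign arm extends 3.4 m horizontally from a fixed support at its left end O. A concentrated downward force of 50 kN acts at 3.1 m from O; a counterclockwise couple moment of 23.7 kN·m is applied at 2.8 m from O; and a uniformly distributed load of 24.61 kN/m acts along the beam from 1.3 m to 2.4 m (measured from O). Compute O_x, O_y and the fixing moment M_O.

O_x = 0, O_y = 77.07 kN, M_O = 181.4 kN·m

Resultant of the distributed load: 24.61 × 1.1 = 27.071 kN at 1.85 m from O.
ΣF_x = 0: O_x = 0.
ΣF_y = 0: O_y − 50 − 24.61·1.1 = 0 → O_y = 77.07 kN.
ΣM about O: M_O − 50·3.1 + 23.7 − (24.61·1.1)·1.85 = 0 → M_O = 181.4 kN·m.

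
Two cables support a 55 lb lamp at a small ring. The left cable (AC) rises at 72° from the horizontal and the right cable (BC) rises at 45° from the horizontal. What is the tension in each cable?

T_AC = 43.65 lb, T_BC = 19.07 lb

ΣF_x = 0: −T_AC·cos72° + T_BC·cos45° = 0 → T_BC = 0.437016·T_AC.
ΣF_y = 0: T_AC·sin72° + T_BC·sin45° = 55.
Substitute: T_AC·(0.951057 + 0.437016·0.707107) = 55 → T_AC = 43.6482 ≈ 43.65 lb.
Then T_BC = 0.437016 × 43.6482 = 19.07 lb.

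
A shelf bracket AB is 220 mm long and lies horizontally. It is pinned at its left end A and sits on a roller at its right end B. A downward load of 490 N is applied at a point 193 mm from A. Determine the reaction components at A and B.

A_x = 0, A_y = 60.14 N, B_y = 429.9 N

Moments about A: B_y·220 − 490·193 = 0 → B_y = 94570/220 = 429.864 ≈ 429.9 N.
ΣF_y = 0: A_y + 429.864 − 490 = 0 → A_y = 60.14 N.
ΣF_x = 0: no horizontal applied forces, so A_x = 0.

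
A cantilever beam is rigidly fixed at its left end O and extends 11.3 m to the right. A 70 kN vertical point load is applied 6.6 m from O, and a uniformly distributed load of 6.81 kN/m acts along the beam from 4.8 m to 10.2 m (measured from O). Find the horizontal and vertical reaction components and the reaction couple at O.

O_x = 0, O_y = 106.8 kN, M_O = 737.8 kN·m

Resultant of the distributed load: 6.81 × 5.4 = 36.774 kN at 7.5 m from O.
ΣF_x = 0: O_x = 0.
ΣF_y = 0: O_y − 70 − 6.81·5.4 = 0 → O_y = 106.8 kN.
ΣM about O: M_O − 70·6.6 − (6.81·5.4)·7.5 = 0 → M_O = 737.8 kN·m.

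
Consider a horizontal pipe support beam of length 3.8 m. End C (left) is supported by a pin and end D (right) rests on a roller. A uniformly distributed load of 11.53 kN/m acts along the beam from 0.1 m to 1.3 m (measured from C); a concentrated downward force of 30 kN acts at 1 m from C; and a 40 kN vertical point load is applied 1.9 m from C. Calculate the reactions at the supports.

Resultant of the distributed load: 11.53 × 1.2 = 13.836 kN at 0.7 m from C.
ΣM about C: D_y·3.8 − (11.53·1.2)·0.7 − 30·1 − 40·1.9 = 0 → D_y = 115.6852/3.8 = 30.4435 ≈ 30.44 kN.
ΣF_y = 0: C_y + 30.4435 − 11.53·1.2 − 30 − 40 = 0 → C_y = 53.39 kN.
ΣF_x = 0: no horizontal applied forces, so C_x = 0.

C_x = 0, C_y = 53.39 kN, D_y = 30.44 kN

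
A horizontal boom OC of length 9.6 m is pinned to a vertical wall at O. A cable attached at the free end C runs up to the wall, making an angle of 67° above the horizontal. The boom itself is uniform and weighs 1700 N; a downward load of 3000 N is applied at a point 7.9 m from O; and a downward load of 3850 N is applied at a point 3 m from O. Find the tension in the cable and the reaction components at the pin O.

ΣM about O: T·sin67°·9.6 − 1700·4.8 − 3000·7.9 − 3850·3 = 0 → T = 43410/(9.6·0.920505) = 4912.39 ≈ 4912 N.
ΣF_x = 0: O_x − T·cos67° = 0 → O_x = 4912.39 × 0.390731 = 1919 N.
ΣF_y = 0: O_y + T·sin67° − 1700 − 3000 − 3850 = 0 → O_y = 8550 − 4912.39 × 0.920505 = 4028 N.

T = 4912 N, O_x = 1919 N, O_y = 4028 N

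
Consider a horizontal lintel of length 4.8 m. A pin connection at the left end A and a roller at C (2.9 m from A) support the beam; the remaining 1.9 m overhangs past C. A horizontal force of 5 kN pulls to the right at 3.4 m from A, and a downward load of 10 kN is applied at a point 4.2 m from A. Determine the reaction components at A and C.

Taking moments about A: C_y·2.9 − 10·4.2 = 0 → C_y = 42/2.9 = 14.4828 ≈ 14.48 kN.
ΣF_y = 0: A_y + 14.4828 − 10 = 0 → A_y = -4.483 kN.
ΣF_x = 0: A_x + 5 = 0 → A_x = -5.000 kN.

A_x = -5.000 kN, A_y = -4.483 kN, C_y = 14.48 kN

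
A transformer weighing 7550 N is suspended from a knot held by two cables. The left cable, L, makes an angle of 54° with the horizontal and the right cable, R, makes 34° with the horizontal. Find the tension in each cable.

ΣF_x = 0: −T_L·cos54° + T_R·cos34° = 0 → T_R = 0.708997·T_L.
ΣF_y = 0: T_L·sin54° + T_R·sin34° = 7550.
Substitute: T_L·(0.809017 + 0.708997·0.559193) = 7550 → T_L = 6263.05 ≈ 6263 N.
Then T_R = 0.708997 × 6263.05 = 4440 N.

T_L = 6263 N, T_R = 4440 N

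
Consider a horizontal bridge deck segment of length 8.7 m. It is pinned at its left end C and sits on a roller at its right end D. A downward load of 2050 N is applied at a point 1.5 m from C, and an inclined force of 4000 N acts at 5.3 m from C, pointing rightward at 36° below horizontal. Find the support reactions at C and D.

C_x = -3236 N, C_y = 2615 N, D_y = 1786 N

Taking moments about C: D_y·8.7 − 2050·1.5 − 4000·sin36°·5.3 = 0 → D_y = 15536/8.7 = 1785.75 ≈ 1786 N.
ΣF_y = 0: C_y + 1785.75 − 2050 − 4000·sin36° = 0 → C_y = 2615 N.
ΣF_x = 0: C_x + 4000·cos36° = 0 → C_x = -3236 N.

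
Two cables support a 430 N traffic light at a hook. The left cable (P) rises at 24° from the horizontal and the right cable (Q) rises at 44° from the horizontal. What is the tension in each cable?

T_P = 333.6 N, T_Q = 423.7 N

ΣF_x = 0: −T_P·cos24° + T_Q·cos44° = 0 → T_Q = 1.26998·T_P.
ΣF_y = 0: T_P·sin24° + T_Q·sin44° = 430.
Substitute: T_P·(0.406737 + 1.26998·0.694658) = 430 → T_P = 333.608 ≈ 333.6 N.
Then T_Q = 1.26998 × 333.608 = 423.7 N.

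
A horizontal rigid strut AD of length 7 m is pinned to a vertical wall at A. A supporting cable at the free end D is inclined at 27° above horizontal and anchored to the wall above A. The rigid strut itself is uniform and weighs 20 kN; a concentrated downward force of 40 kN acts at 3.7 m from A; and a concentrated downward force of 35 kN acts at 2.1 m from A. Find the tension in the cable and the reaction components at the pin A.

T = 91.73 kN, A_x = 81.73 kN, A_y = 53.36 kN

ΣM about A: T·sin27°·7 − 20·3.5 − 40·3.7 − 35·2.1 = 0 → T = 291.5/(7·0.45399) = 91.7264 ≈ 91.73 kN.
ΣF_x = 0: A_x − T·cos27° = 0 → A_x = 91.7264 × 0.891007 = 81.73 kN.
ΣF_y = 0: A_y + T·sin27° − 20 − 40 − 35 = 0 → A_y = 95 − 91.7264 × 0.45399 = 53.36 kN.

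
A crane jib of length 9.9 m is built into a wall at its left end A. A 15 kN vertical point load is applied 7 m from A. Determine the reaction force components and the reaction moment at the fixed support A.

A_x = 0, A_y = 15.00 kN, M_A = 105.0 kN·m

ΣF_x = 0: A_x = 0.
ΣF_y = 0: A_y − 15 = 0 → A_y = 15.00 kN.
ΣM about A: M_A − 15·7 = 0 → M_A = 105.0 kN·m.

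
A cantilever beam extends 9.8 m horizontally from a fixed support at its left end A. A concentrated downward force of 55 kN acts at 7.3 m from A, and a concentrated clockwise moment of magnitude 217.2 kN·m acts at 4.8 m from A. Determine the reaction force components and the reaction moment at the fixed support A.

A_x = 0, A_y = 55.00 kN, M_A = 618.7 kN·m

ΣF_x = 0: A_x = 0.
ΣF_y = 0: A_y − 55 = 0 → A_y = 55.00 kN.
ΣM about A: M_A − 55·7.3 − 217.2 = 0 → M_A = 618.7 kN·m.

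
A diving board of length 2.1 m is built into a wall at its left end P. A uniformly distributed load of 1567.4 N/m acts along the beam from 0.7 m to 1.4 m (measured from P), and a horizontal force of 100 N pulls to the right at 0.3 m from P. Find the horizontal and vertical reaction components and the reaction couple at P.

P_x = -100.0 N, P_y = 1097 N, M_P = 1152 N·m

Resultant of the distributed load: 1567.4 × 0.7 = 1097.18 N at 1.05 m from P.
ΣF_x = 0: P_x + 100 = 0 → P_x = -100.0 N.
ΣF_y = 0: P_y − 1567.4·0.7 = 0 → P_y = 1097 N.
ΣM about P: M_P − (1567.4·0.7)·1.05 = 0 → M_P = 1152 N·m.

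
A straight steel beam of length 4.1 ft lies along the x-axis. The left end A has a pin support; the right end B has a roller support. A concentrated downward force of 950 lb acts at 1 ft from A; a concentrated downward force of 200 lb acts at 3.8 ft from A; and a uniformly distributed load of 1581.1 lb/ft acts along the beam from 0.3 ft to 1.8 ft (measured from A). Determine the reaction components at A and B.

A_x = 0, A_y = 2497 lb, B_y = 1024 lb

Resultant of the distributed load: 1581.1 × 1.5 = 2371.65 lb at 1.05 ft from A.
ΣM about A: B_y·4.1 − 950·1 − 200·3.8 − (1581.1·1.5)·1.05 = 0 → B_y = 4200.2325/4.1 = 1024.45 ≈ 1024 lb.
ΣF_y = 0: A_y + 1024.45 − 950 − 200 − 1581.1·1.5 = 0 → A_y = 2497 lb.
ΣF_x = 0: no horizontal applied forces, so A_x = 0.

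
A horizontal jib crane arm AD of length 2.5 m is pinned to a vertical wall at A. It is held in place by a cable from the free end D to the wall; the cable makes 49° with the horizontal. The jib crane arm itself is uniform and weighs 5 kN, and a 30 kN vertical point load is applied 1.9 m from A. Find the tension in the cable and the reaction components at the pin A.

ΣM about A: T·sin49°·2.5 − 5·1.25 − 30·1.9 = 0 → T = 63.25/(2.5·0.75471) = 33.5228 ≈ 33.52 kN.
ΣF_x = 0: A_x − T·cos49° = 0 → A_x = 33.5228 × 0.656059 = 21.99 kN.
ΣF_y = 0: A_y + T·sin49° − 5 − 30 = 0 → A_y = 35 − 33.5228 × 0.75471 = 9.700 kN.

T = 33.52 kN, A_x = 21.99 kN, A_y = 9.700 kN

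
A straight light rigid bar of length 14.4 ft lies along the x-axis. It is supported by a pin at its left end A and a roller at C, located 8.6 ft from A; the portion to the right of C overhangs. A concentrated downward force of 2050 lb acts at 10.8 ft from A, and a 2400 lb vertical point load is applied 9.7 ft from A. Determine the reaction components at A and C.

Moments about A: C_y·8.6 − 2050·10.8 − 2400·9.7 = 0 → C_y = 45420/8.6 = 5281.4 ≈ 5281 lb.
ΣF_y = 0: A_y + 5281.4 − 2050 − 2400 = 0 → A_y = -831.4 lb.
ΣF_x = 0: no horizontal applied forces, so A_x = 0.

A_x = 0, A_y = -831.4 lb, C_y = 5281 lb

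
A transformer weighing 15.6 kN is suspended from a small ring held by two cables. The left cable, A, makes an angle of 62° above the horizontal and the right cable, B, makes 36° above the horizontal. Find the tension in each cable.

ΣF_x = 0: −T_A·cos62° + T_B·cos36° = 0 → T_B = 0.580299·T_A.
ΣF_y = 0: T_A·sin62° + T_B·sin36° = 15.6.
Substitute: T_A·(0.882948 + 0.580299·0.587785) = 15.6 → T_A = 12.7447 ≈ 12.74 kN.
Then T_B = 0.580299 × 12.7447 = 7.396 kN.

T_A = 12.74 kN, T_B = 7.396 kN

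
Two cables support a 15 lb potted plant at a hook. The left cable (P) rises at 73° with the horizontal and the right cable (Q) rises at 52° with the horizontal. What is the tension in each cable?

ΣF_x = 0: −T_P·cos73° + T_Q·cos52° = 0 → T_Q = 0.47489·T_P.
ΣF_y = 0: T_P·sin73° + T_Q·sin52° = 15.
Substitute: T_P·(0.956305 + 0.47489·0.788011) = 15 → T_P = 11.2738 ≈ 11.27 lb.
Then T_Q = 0.47489 × 11.2738 = 5.354 lb.

T_P = 11.27 lb, T_Q = 5.354 lb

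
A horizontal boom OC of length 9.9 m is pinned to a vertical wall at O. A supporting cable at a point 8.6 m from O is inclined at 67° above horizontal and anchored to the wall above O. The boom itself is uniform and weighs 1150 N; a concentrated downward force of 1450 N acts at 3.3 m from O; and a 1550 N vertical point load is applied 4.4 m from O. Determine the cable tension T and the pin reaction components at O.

ΣM about O: T·sin67°·8.6 − 1150·4.95 − 1450·3.3 − 1550·4.4 = 0 → T = 17297.5/(8.6·0.920505) = 2185.04 ≈ 2185 N.
ΣF_x = 0: O_x − T·cos67° = 0 → O_x = 2185.04 × 0.390731 = 853.8 N.
ΣF_y = 0: O_y + T·sin67° − 1150 − 1450 − 1550 = 0 → O_y = 4150 − 2185.04 × 0.920505 = 2139 N.

T = 2185 N, O_x = 853.8 N, O_y = 2139 N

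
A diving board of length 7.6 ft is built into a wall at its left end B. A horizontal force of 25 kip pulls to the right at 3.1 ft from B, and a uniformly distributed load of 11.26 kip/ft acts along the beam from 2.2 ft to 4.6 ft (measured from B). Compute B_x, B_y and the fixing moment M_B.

B_x = -25.00 kip, B_y = 27.02 kip, M_B = 91.88 kip·ft

Resultant of the distributed load: 11.26 × 2.4 = 27.024 kip at 3.4 ft from B.
ΣF_x = 0: B_x + 25 = 0 → B_x = -25.00 kip.
ΣF_y = 0: B_y − 11.26·2.4 = 0 → B_y = 27.02 kip.
ΣM about B: M_B − (11.26·2.4)·3.4 = 0 → M_B = 91.88 kip·ft.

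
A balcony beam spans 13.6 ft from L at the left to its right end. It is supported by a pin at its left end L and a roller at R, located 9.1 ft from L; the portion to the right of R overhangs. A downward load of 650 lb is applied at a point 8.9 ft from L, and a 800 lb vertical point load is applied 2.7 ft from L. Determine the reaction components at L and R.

L_x = 0, L_y = 576.9 lb, R_y = 873.1 lb

Moments about L: R_y·9.1 − 650·8.9 − 800·2.7 = 0 → R_y = 7945/9.1 = 873.077 ≈ 873.1 lb.
ΣF_y = 0: L_y + 873.077 − 650 − 800 = 0 → L_y = 576.9 lb.
ΣF_x = 0: no horizontal applied forces, so L_x = 0.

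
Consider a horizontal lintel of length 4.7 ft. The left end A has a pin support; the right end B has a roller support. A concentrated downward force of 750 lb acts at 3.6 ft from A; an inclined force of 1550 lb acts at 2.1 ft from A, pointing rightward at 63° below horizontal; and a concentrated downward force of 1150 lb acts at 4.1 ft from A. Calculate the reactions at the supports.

A_x = -703.7 lb, A_y = 1086 lb, B_y = 2195 lb

Moments about A: B_y·4.7 − 750·3.6 − 1550·sin63°·2.1 − 1150·4.1 = 0 → B_y = 10315.2/4.7 = 2194.72 ≈ 2195 lb.
ΣF_y = 0: A_y + 2194.72 − 750 − 1550·sin63° − 1150 = 0 → A_y = 1086 lb.
ΣF_x = 0: A_x + 1550·cos63° = 0 → A_x = -703.7 lb.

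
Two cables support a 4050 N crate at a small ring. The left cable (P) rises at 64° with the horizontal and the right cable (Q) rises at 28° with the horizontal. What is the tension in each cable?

T_P = 3578 N, T_Q = 1776 N

ΣF_x = 0: −T_P·cos64° + T_Q·cos28° = 0 → T_Q = 0.496486·T_P.
ΣF_y = 0: T_P·sin64° + T_Q·sin28° = 4050.
Substitute: T_P·(0.898794 + 0.496486·0.469472) = 4050 → T_P = 3578.12 ≈ 3578 N.
Then T_Q = 0.496486 × 3578.12 = 1776 N.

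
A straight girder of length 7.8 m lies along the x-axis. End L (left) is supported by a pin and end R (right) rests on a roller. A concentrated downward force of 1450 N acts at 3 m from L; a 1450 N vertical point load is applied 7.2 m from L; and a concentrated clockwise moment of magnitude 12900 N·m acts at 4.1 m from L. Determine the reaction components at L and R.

Taking moments about L: R_y·7.8 − 1450·3 − 1450·7.2 − 12900 = 0 → R_y = 27690/7.8 = 3550 N.
ΣF_y = 0: L_y + 3550 − 1450 − 1450 = 0 → L_y = -650.0 N.
ΣF_x = 0: no horizontal applied forces, so L_x = 0.

L_x = 0, L_y = -650.0 N, R_y = 3550 N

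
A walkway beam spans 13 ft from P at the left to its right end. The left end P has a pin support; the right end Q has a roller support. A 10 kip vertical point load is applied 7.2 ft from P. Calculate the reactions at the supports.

Moments about P: Q_y·13 − 10·7.2 = 0 → Q_y = 72/13 = 5.53846 ≈ 5.538 kip.
ΣF_y = 0: P_y + 5.53846 − 10 = 0 → P_y = 4.462 kip.
ΣF_x = 0: no horizontal applied forces, so P_x = 0.

P_x = 0, P_y = 4.462 kip, Q_y = 5.538 kip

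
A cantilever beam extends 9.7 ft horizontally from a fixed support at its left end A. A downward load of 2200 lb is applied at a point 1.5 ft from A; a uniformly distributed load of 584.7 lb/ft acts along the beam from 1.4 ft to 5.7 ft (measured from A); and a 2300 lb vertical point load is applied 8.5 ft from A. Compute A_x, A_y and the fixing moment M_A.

Resultant of the distributed load: 584.7 × 4.3 = 2514.21 lb at 3.55 ft from A.
ΣF_x = 0: A_x = 0.
ΣF_y = 0: A_y − 2200 − 584.7·4.3 − 2300 = 0 → A_y = 7014 lb.
ΣM about A: M_A − 2200·1.5 − (584.7·4.3)·3.55 − 2300·8.5 = 0 → M_A = 31780 lb·ft.

A_x = 0, A_y = 7014 lb, M_A = 31780 lb·ft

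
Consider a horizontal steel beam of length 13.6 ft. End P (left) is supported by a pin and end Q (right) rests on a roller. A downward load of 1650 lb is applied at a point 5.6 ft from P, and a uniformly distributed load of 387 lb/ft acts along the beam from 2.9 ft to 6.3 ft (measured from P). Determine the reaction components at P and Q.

P_x = 0, P_y = 1841 lb, Q_y = 1124 lb

Resultant of the distributed load: 387 × 3.4 = 1315.8 lb at 4.6 ft from P.
Moments about P: Q_y·13.6 − 1650·5.6 − (387·3.4)·4.6 = 0 → Q_y = 15292.68/13.6 = 1124.46 ≈ 1124 lb.
ΣF_y = 0: P_y + 1124.46 − 1650 − 387·3.4 = 0 → P_y = 1841 lb.
ΣF_x = 0: no horizontal applied forces, so P_x = 0.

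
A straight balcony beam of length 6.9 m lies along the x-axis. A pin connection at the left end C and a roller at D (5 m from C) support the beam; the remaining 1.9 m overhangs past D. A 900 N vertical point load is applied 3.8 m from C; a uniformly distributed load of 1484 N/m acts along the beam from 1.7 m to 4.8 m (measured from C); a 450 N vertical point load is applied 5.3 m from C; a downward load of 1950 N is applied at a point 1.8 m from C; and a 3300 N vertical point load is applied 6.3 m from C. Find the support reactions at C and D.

Resultant of the distributed load: 1484 × 3.1 = 4600.4 N at 3.25 m from C.
ΣM about C: D_y·5 − 900·3.8 − (1484·3.1)·3.25 − 450·5.3 − 1950·1.8 − 3300·6.3 = 0 → D_y = 45056.3/5 = 9011.26 ≈ 9011 N.
ΣF_y = 0: C_y + 9011.26 − 900 − 1484·3.1 − 450 − 1950 − 3300 = 0 → C_y = 2189 N.
ΣF_x = 0: no horizontal applied forces, so C_x = 0.

C_x = 0, C_y = 2189 N, D_y = 9011 N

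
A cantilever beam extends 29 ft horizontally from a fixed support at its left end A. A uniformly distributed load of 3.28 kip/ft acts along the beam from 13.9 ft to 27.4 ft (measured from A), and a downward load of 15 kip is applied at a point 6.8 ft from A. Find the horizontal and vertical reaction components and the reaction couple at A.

A_x = 0, A_y = 59.28 kip, M_A = 1016 kip·ft

Resultant of the distributed load: 3.28 × 13.5 = 44.28 kip at 20.65 ft from A.
ΣF_x = 0: A_x = 0.
ΣF_y = 0: A_y − 3.28·13.5 − 15 = 0 → A_y = 59.28 kip.
ΣM about A: M_A − (3.28·13.5)·20.65 − 15·6.8 = 0 → M_A = 1016 kip·ft.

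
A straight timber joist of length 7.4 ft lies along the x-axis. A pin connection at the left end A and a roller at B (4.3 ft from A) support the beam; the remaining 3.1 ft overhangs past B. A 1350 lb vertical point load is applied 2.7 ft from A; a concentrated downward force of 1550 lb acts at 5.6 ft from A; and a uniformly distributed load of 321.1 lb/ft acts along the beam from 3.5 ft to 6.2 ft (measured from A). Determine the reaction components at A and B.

Resultant of the distributed load: 321.1 × 2.7 = 866.97 lb at 4.85 ft from A.
ΣM about A: B_y·4.3 − 1350·2.7 − 1550·5.6 − (321.1·2.7)·4.85 = 0 → B_y = 16529.8045/4.3 = 3844.14 ≈ 3844 lb.
ΣF_y = 0: A_y + 3844.14 − 1350 − 1550 − 321.1·2.7 = 0 → A_y = -77.17 lb.
ΣF_x = 0: no horizontal applied forces, so A_x = 0.

A_x = 0, A_y = -77.17 lb, B_y = 3844 lb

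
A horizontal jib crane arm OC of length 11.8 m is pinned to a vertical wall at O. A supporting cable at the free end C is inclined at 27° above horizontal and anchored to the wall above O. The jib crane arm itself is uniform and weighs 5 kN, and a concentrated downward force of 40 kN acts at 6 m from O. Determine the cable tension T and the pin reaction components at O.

ΣM about O: T·sin27°·11.8 − 5·5.9 − 40·6 = 0 → T = 269.5/(11.8·0.45399) = 50.3072 ≈ 50.31 kN.
ΣF_x = 0: O_x − T·cos27° = 0 → O_x = 50.3072 × 0.891007 = 44.82 kN.
ΣF_y = 0: O_y + T·sin27° − 5 − 40 = 0 → O_y = 45 − 50.3072 × 0.45399 = 22.16 kN.

T = 50.31 kN, O_x = 44.82 kN, O_y = 22.16 kN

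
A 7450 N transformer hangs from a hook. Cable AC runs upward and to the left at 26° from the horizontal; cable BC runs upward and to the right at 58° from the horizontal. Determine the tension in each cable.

T_AC = 3970 N, T_BC = 6733 N

ΣF_x = 0: −T_AC·cos26° + T_BC·cos58° = 0 → T_BC = 1.6961·T_AC.
ΣF_y = 0: T_AC·sin26° + T_BC·sin58° = 7450.
Substitute: T_AC·(0.438371 + 1.6961·0.848048) = 7450 → T_AC = 3969.64 ≈ 3970 N.
Then T_BC = 1.6961 × 3969.64 = 6733 N.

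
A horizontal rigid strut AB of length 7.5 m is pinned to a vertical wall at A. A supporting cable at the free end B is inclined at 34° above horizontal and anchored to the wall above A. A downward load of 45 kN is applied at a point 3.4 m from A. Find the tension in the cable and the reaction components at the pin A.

ΣM about A: T·sin34°·7.5 − 45·3.4 = 0 → T = 153/(7.5·0.559193) = 36.4811 ≈ 36.48 kN.
ΣF_x = 0: A_x − T·cos34° = 0 → A_x = 36.4811 × 0.829038 = 30.24 kN.
ΣF_y = 0: A_y + T·sin34° − 45 = 0 → A_y = 45 − 36.4811 × 0.559193 = 24.60 kN.

T = 36.48 kN, A_x = 30.24 kN, A_y = 24.60 kN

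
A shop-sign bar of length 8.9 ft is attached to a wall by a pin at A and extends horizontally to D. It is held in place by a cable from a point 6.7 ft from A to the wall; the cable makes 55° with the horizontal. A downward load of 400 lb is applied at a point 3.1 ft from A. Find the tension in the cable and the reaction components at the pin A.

ΣM about A: T·sin55°·6.7 − 400·3.1 = 0 → T = 1240/(6.7·0.819152) = 225.934 ≈ 225.9 lb.
ΣF_x = 0: A_x − T·cos55° = 0 → A_x = 225.934 × 0.573576 = 129.6 lb.
ΣF_y = 0: A_y + T·sin55° − 400 = 0 → A_y = 400 − 225.934 × 0.819152 = 214.9 lb.

T = 225.9 lb, A_x = 129.6 lb, A_y = 214.9 lb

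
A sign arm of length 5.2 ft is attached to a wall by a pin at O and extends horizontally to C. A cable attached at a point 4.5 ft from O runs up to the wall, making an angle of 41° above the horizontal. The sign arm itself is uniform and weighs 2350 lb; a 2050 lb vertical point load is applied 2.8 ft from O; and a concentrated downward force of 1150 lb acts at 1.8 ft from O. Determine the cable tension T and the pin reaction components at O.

T = 4715 lb, O_x = 3558 lb, O_y = 2457 lb

ΣM about O: T·sin41°·4.5 − 2350·2.6 − 2050·2.8 − 1150·1.8 = 0 → T = 13920/(4.5·0.656059) = 4715.02 ≈ 4715 lb.
ΣF_x = 0: O_x − T·cos41° = 0 → O_x = 4715.02 × 0.75471 = 3558 lb.
ΣF_y = 0: O_y + T·sin41° − 2350 − 2050 − 1150 = 0 → O_y = 5550 − 4715.02 × 0.656059 = 2457 lb.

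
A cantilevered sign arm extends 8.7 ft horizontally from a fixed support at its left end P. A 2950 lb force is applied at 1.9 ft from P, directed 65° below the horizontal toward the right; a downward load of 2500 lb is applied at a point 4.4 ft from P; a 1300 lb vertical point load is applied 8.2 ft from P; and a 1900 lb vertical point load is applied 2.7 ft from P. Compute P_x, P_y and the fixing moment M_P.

P_x = -1247 lb, P_y = 8374 lb, M_P = 31870 lb·ft

ΣF_x = 0: P_x + 2950·cos65° = 0 → P_x = -1247 lb.
ΣF_y = 0: P_y − 2950·sin65° − 2500 − 1300 − 1900 = 0 → P_y = 8374 lb.
ΣM about P: M_P − 2950·sin65°·1.9 − 2500·4.4 − 1300·8.2 − 1900·2.7 = 0 → M_P = 31870 lb·ft.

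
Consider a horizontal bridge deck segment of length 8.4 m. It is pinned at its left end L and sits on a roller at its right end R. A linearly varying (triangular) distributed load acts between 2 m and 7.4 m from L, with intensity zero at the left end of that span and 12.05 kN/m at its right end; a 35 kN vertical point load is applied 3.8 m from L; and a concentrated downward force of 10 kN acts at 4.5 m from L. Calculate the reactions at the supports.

Resultant of the triangular load: ½ × 12.05 × 5.4 = 32.535 kN, acting at 5.6 m from L (one-third of the span from the peak).
ΣM about L: R_y·8.4 − (½·12.05·5.4)·5.6 − 35·3.8 − 10·4.5 = 0 → R_y = 360.196/8.4 = 42.8805 ≈ 42.88 kN.
ΣF_y = 0: L_y + 42.8805 − ½·12.05·5.4 − 35 − 10 = 0 → L_y = 34.65 kN.
ΣF_x = 0: no horizontal applied forces, so L_x = 0.

L_x = 0, L_y = 34.65 kN, R_y = 42.88 kN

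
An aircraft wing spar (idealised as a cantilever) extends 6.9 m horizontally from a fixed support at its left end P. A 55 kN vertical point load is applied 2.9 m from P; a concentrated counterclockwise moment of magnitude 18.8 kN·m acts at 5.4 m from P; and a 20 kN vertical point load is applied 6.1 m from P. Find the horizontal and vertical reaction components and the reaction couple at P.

ΣF_x = 0: P_x = 0.
ΣF_y = 0: P_y − 55 − 20 = 0 → P_y = 75.00 kN.
ΣM about P: M_P − 55·2.9 + 18.8 − 20·6.1 = 0 → M_P = 262.7 kN·m.

P_x = 0, P_y = 75.00 kN, M_P = 262.7 kN·m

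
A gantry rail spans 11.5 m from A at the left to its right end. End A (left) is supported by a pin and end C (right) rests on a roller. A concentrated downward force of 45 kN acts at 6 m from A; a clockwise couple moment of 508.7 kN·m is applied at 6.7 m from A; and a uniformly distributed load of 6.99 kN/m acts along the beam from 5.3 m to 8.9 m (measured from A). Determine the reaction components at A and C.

Resultant of the distributed load: 6.99 × 3.6 = 25.164 kN at 7.1 m from A.
Taking moments about A: C_y·11.5 − 45·6 − 508.7 − (6.99·3.6)·7.1 = 0 → C_y = 957.3644/11.5 = 83.2491 ≈ 83.25 kN.
ΣF_y = 0: A_y + 83.2491 − 45 − 6.99·3.6 = 0 → A_y = -13.09 kN.
ΣF_x = 0: no horizontal applied forces, so A_x = 0.

A_x = 0, A_y = -13.09 kN, C_y = 83.25 kN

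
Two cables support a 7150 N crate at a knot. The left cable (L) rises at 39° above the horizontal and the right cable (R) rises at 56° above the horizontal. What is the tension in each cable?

T_L = 4014 N, T_R = 5578 N

ΣF_x = 0: −T_L·cos39° + T_R·cos56° = 0 → T_R = 1.38976·T_L.
ΣF_y = 0: T_L·sin39° + T_R·sin56° = 7150.
Substitute: T_L·(0.62932 + 1.38976·0.829038) = 7150 → T_L = 4013.51 ≈ 4014 N.
Then T_R = 1.38976 × 4013.51 = 5578 N.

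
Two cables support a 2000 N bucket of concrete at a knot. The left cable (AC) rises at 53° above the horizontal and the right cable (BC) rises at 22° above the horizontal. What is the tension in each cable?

T_AC = 1920 N, T_BC = 1246 N

ΣF_x = 0: −T_AC·cos53° + T_BC·cos22° = 0 → T_BC = 0.649078·T_AC.
ΣF_y = 0: T_AC·sin53° + T_BC·sin22° = 2000.
Substitute: T_AC·(0.798636 + 0.649078·0.374607) = 2000 → T_AC = 1919.78 ≈ 1920 N.
Then T_BC = 0.649078 × 1919.78 = 1246 N.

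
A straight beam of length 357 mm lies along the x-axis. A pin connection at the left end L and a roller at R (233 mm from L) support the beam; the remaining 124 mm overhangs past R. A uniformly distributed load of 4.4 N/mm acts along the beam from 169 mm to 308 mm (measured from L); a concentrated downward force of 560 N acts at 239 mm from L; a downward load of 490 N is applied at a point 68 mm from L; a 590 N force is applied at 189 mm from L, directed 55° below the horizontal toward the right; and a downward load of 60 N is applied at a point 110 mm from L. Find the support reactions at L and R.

L_x = -338.4 N, L_y = 441.1 N, R_y = 1764 N

Resultant of the distributed load: 4.4 × 139 = 611.6 N at 238.5 mm from L.
Taking moments about L: R_y·233 − (4.4·139)·238.5 − 560·239 − 490·68 − 590·sin55°·189 − 60·110 = 0 → R_y = 410970/233 = 1763.82 ≈ 1764 N.
ΣF_y = 0: L_y + 1763.82 − 4.4·139 − 560 − 490 − 590·sin55° − 60 = 0 → L_y = 441.1 N.
ΣF_x = 0: L_x + 590·cos55° = 0 → L_x = -338.4 N.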